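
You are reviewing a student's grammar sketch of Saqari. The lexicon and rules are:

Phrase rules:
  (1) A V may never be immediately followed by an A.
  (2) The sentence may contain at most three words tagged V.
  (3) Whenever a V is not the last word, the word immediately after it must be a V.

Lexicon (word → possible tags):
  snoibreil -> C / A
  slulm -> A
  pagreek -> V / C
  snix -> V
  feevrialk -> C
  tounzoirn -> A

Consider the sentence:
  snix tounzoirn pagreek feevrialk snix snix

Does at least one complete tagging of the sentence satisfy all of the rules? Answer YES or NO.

NO

Candidates per position — 1:snix {V}; 2:tounzoirn {A}; 3:pagreek {V,C}; 4:feevrialk {C}; 5:snix {V}; 6:snix {V}.
Rule 1 cannot be satisfied by any choice of tags from the lexicon.
So there is no consistent tagging.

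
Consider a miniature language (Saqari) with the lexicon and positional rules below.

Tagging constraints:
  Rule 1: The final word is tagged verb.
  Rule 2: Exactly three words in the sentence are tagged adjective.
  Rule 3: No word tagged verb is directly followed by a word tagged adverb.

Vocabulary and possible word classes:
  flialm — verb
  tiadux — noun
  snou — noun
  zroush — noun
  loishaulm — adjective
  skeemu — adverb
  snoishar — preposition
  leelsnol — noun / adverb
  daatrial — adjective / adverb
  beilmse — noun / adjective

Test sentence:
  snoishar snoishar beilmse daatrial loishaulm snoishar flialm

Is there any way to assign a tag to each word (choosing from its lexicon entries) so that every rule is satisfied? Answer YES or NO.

Candidates per position — 1:snoishar {preposition}; 2:snoishar {preposition}; 3:beilmse {noun,adjective}; 4:daatrial {adjective,adverb}; 5:loishaulm {adjective}; 6:snoishar {preposition}; 7:flialm {verb}.
One satisfying assignment: preposition preposition adjective adjective adjective preposition verb.
Verifying each rule — rule 1 ok; rule 2 ok; rule 3 ok.

YES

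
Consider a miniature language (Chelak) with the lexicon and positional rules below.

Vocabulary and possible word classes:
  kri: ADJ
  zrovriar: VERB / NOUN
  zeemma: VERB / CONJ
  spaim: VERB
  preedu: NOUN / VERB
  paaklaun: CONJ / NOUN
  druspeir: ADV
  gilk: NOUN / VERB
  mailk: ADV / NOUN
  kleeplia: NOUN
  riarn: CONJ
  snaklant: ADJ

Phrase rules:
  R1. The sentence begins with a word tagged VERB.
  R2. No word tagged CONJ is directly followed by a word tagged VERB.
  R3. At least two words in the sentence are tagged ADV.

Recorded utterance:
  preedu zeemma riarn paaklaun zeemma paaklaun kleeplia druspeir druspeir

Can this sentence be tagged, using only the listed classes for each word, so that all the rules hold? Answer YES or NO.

YES

Candidates per position — 1:preedu {NOUN,VERB}; 2:zeemma {VERB,CONJ}; 3:riarn {CONJ}; 4:paaklaun {CONJ,NOUN}; 5:zeemma {VERB,CONJ}; 6:paaklaun {CONJ,NOUN}; 7:kleeplia {NOUN}; 8:druspeir {ADV}; 9:druspeir {ADV}.
One satisfying assignment: VERB VERB CONJ NOUN CONJ CONJ NOUN ADV ADV.
Checking: rule 1 ✓; rule 2 ✓; rule 3 ✓.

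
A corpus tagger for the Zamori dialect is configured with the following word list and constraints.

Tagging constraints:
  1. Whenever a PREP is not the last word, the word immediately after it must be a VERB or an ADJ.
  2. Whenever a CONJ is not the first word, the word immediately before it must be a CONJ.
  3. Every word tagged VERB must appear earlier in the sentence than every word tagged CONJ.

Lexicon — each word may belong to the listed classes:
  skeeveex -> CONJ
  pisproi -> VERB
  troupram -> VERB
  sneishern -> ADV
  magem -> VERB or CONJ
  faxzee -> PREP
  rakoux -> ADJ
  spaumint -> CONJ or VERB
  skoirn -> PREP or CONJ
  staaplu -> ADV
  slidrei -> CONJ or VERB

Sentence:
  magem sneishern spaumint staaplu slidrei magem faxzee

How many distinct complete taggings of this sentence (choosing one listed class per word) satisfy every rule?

Candidates per position — 1:magem {VERB,CONJ}; 2:sneishern {ADV}; 3:spaumint {CONJ,VERB}; 4:staaplu {ADV}; 5:slidrei {CONJ,VERB}; 6:magem {VERB,CONJ}; 7:faxzee {PREP}.
There are 16 candidate sequences in total.
The sequences that satisfy every rule: VERB ADV VERB ADV VERB VERB PREP.
Count = 1.

1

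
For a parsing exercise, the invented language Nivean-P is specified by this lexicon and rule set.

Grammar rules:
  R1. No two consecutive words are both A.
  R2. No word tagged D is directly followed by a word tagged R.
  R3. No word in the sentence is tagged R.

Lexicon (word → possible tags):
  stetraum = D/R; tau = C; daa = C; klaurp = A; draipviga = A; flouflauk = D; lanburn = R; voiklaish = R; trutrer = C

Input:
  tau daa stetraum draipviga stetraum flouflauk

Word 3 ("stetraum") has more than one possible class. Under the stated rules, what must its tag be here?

D

Candidates per position — 1:tau {C}; 2:daa {C}; 3:stetraum {D,R}; 4:draipviga {A}; 5:stetraum {D,R}; 6:flouflauk {D}.
Word 3 cannot be R — rule 3 would then fail for every completion. It is D.
Word 5 cannot be R — rule 3 would then fail for every completion. It is D.
That leaves exactly one tagging: C C D A D D.
Rule-by-rule: rule 1 ✓; rule 2 ✓; rule 3 ✓.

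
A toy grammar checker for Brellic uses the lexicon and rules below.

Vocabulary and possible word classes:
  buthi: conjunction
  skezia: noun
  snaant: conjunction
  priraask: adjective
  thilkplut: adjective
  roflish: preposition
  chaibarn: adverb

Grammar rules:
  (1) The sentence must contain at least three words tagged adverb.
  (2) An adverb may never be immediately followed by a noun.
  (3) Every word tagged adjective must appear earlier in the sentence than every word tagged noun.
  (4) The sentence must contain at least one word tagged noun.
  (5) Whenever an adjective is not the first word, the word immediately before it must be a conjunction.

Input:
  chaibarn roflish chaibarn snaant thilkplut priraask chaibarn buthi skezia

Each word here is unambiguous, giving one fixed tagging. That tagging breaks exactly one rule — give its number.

Fixed tagging: adverb preposition adverb conjunction adjective adjective adverb conjunction noun.
Rule check: R1 pass, R2 pass, R3 pass, R4 pass, R5 fail.
Only rule 5 fails.

5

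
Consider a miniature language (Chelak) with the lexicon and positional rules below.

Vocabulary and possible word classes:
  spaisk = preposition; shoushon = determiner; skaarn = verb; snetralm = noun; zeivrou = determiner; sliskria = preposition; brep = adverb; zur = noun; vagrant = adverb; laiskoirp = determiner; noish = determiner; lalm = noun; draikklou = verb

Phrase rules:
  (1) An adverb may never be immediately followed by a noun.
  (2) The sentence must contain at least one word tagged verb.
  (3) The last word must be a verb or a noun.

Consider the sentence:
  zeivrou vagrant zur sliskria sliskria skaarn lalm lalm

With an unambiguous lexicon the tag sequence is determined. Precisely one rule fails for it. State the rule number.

Fixed tagging: determiner adverb noun preposition preposition verb noun noun.
Rule check: R1 violated, R2 holds, R3 holds.
Only rule 1 fails.

1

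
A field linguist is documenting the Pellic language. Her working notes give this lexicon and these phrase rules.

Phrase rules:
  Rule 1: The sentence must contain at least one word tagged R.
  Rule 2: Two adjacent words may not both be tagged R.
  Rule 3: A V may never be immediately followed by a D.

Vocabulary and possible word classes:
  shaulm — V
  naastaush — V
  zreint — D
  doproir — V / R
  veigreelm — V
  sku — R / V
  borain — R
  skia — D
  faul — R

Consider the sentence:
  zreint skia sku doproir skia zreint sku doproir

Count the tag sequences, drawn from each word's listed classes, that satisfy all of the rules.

3

Candidates per position — 1:zreint {D}; 2:skia {D}; 3:sku {R,V}; 4:doproir {V,R}; 5:skia {D}; 6:zreint {D}; 7:sku {R,V}; 8:doproir {V,R}.
There are 16 candidate sequences in total.
The sequences that satisfy every rule: D D V R D D R V; D D V R D D V V; D D V R D D V R.
Count = 3.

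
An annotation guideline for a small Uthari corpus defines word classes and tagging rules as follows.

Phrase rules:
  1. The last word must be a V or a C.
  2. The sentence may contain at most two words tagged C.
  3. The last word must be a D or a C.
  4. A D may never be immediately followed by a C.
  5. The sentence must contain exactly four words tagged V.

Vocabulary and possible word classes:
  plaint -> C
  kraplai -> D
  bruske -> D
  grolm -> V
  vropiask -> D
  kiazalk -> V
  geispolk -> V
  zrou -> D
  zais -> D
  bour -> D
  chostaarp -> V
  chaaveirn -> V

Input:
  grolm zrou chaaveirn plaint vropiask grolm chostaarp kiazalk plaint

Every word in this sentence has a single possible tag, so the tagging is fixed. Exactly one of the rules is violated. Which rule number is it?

Fixed tagging: V D V C D V V V C.
Rule check: R1 pass, R2 pass, R3 pass, R4 pass, R5 fail.
Only rule 5 fails.

5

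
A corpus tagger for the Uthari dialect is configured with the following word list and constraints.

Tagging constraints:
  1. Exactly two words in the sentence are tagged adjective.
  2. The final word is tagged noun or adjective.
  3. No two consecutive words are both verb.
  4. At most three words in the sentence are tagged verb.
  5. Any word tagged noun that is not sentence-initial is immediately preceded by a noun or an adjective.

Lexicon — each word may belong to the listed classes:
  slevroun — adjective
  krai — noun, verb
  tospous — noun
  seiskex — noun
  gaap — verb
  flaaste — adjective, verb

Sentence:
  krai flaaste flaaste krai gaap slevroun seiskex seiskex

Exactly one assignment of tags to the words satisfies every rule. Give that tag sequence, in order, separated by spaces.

noun verb adjective noun verb adjective noun noun

Candidates per position — 1:krai {noun,verb}; 2:flaaste {adjective,verb}; 3:flaaste {adjective,verb}; 4:krai {noun,verb}; 5:gaap {verb}; 6:slevroun {adjective}; 7:seiskex {noun}; 8:seiskex {noun}.
Position 4: verb is ruled out by rule 3; that leaves noun.
Position 3: verb is ruled out by rule 5; that leaves adjective.
Position 2: adjective is ruled out by rule 1; that leaves verb.
Position 1: verb is ruled out by rule 3; that leaves noun.
The unique satisfying tagging is: noun verb adjective noun verb adjective noun noun.
Rule-by-rule: rule 1 holds; rule 2 holds; rule 3 holds; rule 4 holds; rule 5 holds.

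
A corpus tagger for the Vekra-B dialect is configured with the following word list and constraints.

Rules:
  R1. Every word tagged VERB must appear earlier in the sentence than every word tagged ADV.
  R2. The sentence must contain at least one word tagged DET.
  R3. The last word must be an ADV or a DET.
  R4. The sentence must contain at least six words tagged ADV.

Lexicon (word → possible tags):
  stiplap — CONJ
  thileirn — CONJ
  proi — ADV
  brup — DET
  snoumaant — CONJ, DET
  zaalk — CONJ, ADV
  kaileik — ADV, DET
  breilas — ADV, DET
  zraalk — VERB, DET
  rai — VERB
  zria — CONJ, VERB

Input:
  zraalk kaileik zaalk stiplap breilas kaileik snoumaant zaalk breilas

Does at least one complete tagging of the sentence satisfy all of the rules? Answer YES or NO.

Candidates per position — 1:zraalk {VERB,DET}; 2:kaileik {ADV,DET}; 3:zaalk {CONJ,ADV}; 4:stiplap {CONJ}; 5:breilas {ADV,DET}; 6:kaileik {ADV,DET}; 7:snoumaant {CONJ,DET}; 8:zaalk {CONJ,ADV}; 9:breilas {ADV,DET}.
One satisfying assignment: DET ADV ADV CONJ ADV ADV CONJ ADV ADV.
Verifying each rule — rule 1 ok; rule 2 ok; rule 3 ok; rule 4 ok.

YES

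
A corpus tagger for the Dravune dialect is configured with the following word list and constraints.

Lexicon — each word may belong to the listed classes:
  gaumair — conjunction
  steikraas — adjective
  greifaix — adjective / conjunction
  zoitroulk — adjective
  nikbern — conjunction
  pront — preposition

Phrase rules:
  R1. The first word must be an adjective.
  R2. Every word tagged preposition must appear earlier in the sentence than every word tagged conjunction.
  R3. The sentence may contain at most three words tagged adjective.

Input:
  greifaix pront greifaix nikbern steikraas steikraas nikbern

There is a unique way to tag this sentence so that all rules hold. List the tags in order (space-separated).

adjective preposition conjunction conjunction adjective adjective conjunction

Candidates per position — 1:greifaix {adjective,conjunction}; 2:pront {preposition}; 3:greifaix {adjective,conjunction}; 4:nikbern {conjunction}; 5:steikraas {adjective}; 6:steikraas {adjective}; 7:nikbern {conjunction}.
If word 1 were conjunction, no tagging could satisfy rule 1; so word 1 is adjective.
If word 3 were adjective, no tagging could satisfy rule 3; so word 3 is conjunction.
So the tagging must be: adjective preposition conjunction conjunction adjective adjective conjunction.
Rule-by-rule: rule 1 satisfied; rule 2 satisfied; rule 3 satisfied.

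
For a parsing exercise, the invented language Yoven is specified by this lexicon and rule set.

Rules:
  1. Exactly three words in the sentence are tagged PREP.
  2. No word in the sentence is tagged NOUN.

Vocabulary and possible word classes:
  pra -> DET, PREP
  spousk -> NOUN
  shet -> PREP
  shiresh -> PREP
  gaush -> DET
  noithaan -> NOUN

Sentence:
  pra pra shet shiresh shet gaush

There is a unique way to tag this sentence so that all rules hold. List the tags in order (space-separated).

DET DET PREP PREP PREP DET

Candidates per position — 1:pra {DET,PREP}; 2:pra {DET,PREP}; 3:shet {PREP}; 4:shiresh {PREP}; 5:shet {PREP}; 6:gaush {DET}.
Word 1 cannot be PREP — rule 1 would then fail for every completion. It is DET.
Word 2 cannot be PREP — rule 1 would then fail for every completion. It is DET.
That leaves exactly one tagging: DET DET PREP PREP PREP DET.
Check: rule 1 holds; rule 2 holds.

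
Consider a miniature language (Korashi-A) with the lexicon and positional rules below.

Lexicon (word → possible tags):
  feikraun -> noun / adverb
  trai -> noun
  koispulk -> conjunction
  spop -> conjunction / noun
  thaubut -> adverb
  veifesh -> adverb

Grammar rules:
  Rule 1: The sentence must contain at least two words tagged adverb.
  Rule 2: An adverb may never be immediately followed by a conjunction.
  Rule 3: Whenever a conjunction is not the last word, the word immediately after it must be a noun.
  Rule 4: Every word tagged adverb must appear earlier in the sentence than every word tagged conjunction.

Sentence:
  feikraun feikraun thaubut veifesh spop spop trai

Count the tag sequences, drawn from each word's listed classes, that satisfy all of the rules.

8

Candidates per position — 1:feikraun {noun,adverb}; 2:feikraun {noun,adverb}; 3:thaubut {adverb}; 4:veifesh {adverb}; 5:spop {conjunction,noun}; 6:spop {conjunction,noun}; 7:trai {noun}.
There are 16 candidate sequences in total.
Checking each against the rules leaves 8 sequences.
Count = 8.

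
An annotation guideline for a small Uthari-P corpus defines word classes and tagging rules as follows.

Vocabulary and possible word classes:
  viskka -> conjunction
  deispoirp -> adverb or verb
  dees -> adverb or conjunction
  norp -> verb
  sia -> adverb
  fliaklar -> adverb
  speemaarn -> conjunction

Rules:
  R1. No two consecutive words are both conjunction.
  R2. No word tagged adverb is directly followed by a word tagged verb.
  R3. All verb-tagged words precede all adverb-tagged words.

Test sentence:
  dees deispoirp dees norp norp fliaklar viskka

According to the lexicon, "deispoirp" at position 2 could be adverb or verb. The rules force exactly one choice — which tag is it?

Candidates per position — 1:dees {adverb,conjunction}; 2:deispoirp {adverb,verb}; 3:dees {adverb,conjunction}; 4:norp {verb}; 5:norp {verb}; 6:fliaklar {adverb}; 7:viskka {conjunction}.
Word 1 cannot be adverb — rule 3 would then fail for every completion. It is conjunction.
Word 2 cannot be adverb — rule 3 would then fail for every completion. It is verb.
Word 3 cannot be adverb — rule 2 would then fail for every completion. It is conjunction.
The only consistent sequence is: conjunction verb conjunction verb verb adverb conjunction.
Verifying each rule — rule 1 holds; rule 2 holds; rule 3 holds.

verb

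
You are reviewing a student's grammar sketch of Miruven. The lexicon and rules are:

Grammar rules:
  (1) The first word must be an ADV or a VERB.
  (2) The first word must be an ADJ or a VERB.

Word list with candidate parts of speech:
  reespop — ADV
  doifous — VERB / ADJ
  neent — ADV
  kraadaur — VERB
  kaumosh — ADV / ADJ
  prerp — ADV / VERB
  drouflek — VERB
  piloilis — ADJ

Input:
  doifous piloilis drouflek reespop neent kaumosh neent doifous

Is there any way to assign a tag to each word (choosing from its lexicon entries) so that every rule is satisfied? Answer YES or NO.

Candidates per position — 1:doifous {VERB,ADJ}; 2:piloilis {ADJ}; 3:drouflek {VERB}; 4:reespop {ADV}; 5:neent {ADV}; 6:kaumosh {ADV,ADJ}; 7:neent {ADV}; 8:doifous {VERB,ADJ}.
One satisfying assignment: VERB ADJ VERB ADV ADV ADJ ADV VERB.
Check: rule 1 holds; rule 2 holds.

YES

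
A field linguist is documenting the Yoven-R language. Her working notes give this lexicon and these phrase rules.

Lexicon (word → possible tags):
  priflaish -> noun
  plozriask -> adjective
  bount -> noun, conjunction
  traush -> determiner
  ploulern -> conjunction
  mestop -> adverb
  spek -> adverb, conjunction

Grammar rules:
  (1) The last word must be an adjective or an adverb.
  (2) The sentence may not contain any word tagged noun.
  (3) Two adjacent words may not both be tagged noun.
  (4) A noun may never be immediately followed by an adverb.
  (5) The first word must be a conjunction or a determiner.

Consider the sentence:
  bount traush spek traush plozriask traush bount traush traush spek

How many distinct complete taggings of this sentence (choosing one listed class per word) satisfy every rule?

Candidates per position — 1:bount {noun,conjunction}; 2:traush {determiner}; 3:spek {adverb,conjunction}; 4:traush {determiner}; 5:plozriask {adjective}; 6:traush {determiner}; 7:bount {noun,conjunction}; 8:traush {determiner}; 9:traush {determiner}; 10:spek {adverb,conjunction}.
There are 16 candidate sequences in total.
The sequences that satisfy every rule: conjunction determiner adverb determiner adjective determiner conjunction determiner determiner adverb; conjunction determiner conjunction determiner adjective determiner conjunction determiner determiner adverb.
Count = 2.

2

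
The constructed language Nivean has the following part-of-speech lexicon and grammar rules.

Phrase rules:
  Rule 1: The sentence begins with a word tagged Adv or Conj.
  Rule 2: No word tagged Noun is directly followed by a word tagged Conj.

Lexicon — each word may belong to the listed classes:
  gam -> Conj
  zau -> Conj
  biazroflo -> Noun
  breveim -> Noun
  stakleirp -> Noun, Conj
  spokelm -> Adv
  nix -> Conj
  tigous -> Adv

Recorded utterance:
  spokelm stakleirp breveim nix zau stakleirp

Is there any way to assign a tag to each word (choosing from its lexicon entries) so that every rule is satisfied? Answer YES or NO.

NO

Candidates per position — 1:spokelm {Adv}; 2:stakleirp {Noun,Conj}; 3:breveim {Noun}; 4:nix {Conj}; 5:zau {Conj}; 6:stakleirp {Noun,Conj}.
Rule 2 cannot be satisfied by any choice of tags from the lexicon.
So there is no consistent tagging.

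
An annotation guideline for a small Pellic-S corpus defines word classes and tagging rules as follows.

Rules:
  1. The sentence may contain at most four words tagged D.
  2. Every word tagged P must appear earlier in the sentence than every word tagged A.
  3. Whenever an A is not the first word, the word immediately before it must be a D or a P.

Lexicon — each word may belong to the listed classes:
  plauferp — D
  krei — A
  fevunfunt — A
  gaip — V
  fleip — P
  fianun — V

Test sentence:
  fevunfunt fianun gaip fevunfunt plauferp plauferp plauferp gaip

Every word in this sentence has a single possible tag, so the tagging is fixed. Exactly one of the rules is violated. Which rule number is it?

Fixed tagging: A V V A D D D V.
Applying the rules: R1 ✓, R2 ✓, R3 ✗.
Only rule 3 fails.

3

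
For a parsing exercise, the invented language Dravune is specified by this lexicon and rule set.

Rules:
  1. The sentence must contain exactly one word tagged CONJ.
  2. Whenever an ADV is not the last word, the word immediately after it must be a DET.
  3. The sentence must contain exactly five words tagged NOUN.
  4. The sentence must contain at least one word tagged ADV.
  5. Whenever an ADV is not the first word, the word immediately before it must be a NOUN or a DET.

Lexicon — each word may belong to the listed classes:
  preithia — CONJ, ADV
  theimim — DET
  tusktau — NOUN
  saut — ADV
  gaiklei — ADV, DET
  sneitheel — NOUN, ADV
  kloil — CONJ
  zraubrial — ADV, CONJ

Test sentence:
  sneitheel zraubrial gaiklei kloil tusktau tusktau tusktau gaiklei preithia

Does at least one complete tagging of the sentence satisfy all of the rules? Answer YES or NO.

Candidates per position — 1:sneitheel {NOUN,ADV}; 2:zraubrial {ADV,CONJ}; 3:gaiklei {ADV,DET}; 4:kloil {CONJ}; 5:tusktau {NOUN}; 6:tusktau {NOUN}; 7:tusktau {NOUN}; 8:gaiklei {ADV,DET}; 9:preithia {CONJ,ADV}.
Rule 3 cannot be satisfied by any choice of tags from the lexicon.
So there is no consistent tagging.

NO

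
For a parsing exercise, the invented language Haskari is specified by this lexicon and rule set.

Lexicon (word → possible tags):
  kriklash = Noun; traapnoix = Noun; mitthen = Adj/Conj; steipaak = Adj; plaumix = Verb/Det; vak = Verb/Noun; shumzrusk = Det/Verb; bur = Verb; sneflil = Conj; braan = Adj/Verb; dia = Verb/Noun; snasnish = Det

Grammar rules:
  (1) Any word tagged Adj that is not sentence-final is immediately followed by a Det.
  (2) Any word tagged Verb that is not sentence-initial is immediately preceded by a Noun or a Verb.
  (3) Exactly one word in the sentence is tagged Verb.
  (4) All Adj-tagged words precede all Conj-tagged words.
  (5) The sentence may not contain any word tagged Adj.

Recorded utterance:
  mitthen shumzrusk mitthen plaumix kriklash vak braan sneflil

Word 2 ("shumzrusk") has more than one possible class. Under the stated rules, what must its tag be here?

Candidates per position — 1:mitthen {Adj,Conj}; 2:shumzrusk {Det,Verb}; 3:mitthen {Adj,Conj}; 4:plaumix {Verb,Det}; 5:kriklash {Noun}; 6:vak {Verb,Noun}; 7:braan {Adj,Verb}; 8:sneflil {Conj}.
If word 1 were Adj, no tagging could satisfy rule 5; so word 1 is Conj.
If word 2 were Verb, no tagging could satisfy rule 2; so word 2 is Det.
If word 3 were Adj, no tagging could satisfy rule 4; so word 3 is Conj.
If word 4 were Verb, no tagging could satisfy rule 2; so word 4 is Det.
If word 7 were Adj, no tagging could satisfy rule 1; so word 7 is Verb.
If word 6 were Verb, no tagging could satisfy rule 3; so word 6 is Noun.
The only consistent sequence is: Conj Det Conj Det Noun Noun Verb Conj.
Rule-by-rule: rule 1 ok; rule 2 ok; rule 3 ok; rule 4 ok; rule 5 ok.

Det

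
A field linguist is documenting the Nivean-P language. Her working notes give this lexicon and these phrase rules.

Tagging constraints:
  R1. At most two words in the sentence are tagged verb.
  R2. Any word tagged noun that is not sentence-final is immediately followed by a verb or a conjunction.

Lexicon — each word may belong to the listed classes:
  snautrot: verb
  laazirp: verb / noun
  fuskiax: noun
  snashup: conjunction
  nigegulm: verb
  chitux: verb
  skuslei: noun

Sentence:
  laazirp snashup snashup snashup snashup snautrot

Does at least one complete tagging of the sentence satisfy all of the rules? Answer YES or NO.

Candidates per position — 1:laazirp {verb,noun}; 2:snashup {conjunction}; 3:snashup {conjunction}; 4:snashup {conjunction}; 5:snashup {conjunction}; 6:snautrot {verb}.
One satisfying assignment: verb conjunction conjunction conjunction conjunction verb.
Rule-by-rule: rule 1 ok; rule 2 ok.

YES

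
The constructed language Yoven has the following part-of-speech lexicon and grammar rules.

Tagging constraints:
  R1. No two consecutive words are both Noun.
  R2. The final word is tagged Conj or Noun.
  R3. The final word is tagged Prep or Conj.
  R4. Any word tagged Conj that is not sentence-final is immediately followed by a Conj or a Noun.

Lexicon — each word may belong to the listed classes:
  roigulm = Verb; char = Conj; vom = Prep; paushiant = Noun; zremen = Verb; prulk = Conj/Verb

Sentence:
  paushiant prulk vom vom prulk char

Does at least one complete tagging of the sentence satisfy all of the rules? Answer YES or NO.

Candidates per position — 1:paushiant {Noun}; 2:prulk {Conj,Verb}; 3:vom {Prep}; 4:vom {Prep}; 5:prulk {Conj,Verb}; 6:char {Conj}.
One satisfying assignment: Noun Verb Prep Prep Conj Conj.
Rule-by-rule: rule 1 ok; rule 2 ok; rule 3 ok; rule 4 ok.

YES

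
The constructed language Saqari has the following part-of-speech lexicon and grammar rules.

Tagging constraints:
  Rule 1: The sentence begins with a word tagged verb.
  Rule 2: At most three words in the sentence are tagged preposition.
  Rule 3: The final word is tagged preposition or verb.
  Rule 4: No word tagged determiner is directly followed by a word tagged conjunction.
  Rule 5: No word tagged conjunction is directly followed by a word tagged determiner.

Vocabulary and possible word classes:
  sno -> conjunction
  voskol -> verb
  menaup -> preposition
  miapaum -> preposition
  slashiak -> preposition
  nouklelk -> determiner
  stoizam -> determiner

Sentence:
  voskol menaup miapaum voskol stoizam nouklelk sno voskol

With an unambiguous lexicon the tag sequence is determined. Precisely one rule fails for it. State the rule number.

Fixed tagging: verb preposition preposition verb determiner determiner conjunction verb.
Checking each rule: R1 holds, R2 holds, R3 holds, R4 violated, R5 holds.
Only rule 4 fails.

4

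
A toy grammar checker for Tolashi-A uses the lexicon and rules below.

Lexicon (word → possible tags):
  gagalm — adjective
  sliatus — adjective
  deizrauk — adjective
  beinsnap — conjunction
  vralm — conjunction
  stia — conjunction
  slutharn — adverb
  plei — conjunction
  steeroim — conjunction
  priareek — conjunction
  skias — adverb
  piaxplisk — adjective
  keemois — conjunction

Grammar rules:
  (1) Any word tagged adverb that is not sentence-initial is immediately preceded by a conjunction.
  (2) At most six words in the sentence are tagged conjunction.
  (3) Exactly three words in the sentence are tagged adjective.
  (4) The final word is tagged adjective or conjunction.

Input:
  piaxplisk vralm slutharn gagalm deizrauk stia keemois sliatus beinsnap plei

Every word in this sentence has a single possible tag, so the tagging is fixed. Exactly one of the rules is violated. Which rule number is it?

3

Fixed tagging: adjective conjunction adverb adjective adjective conjunction conjunction adjective conjunction conjunction.
Checking each rule: R1 holds, R2 holds, R3 violated, R4 holds.
Only rule 3 fails.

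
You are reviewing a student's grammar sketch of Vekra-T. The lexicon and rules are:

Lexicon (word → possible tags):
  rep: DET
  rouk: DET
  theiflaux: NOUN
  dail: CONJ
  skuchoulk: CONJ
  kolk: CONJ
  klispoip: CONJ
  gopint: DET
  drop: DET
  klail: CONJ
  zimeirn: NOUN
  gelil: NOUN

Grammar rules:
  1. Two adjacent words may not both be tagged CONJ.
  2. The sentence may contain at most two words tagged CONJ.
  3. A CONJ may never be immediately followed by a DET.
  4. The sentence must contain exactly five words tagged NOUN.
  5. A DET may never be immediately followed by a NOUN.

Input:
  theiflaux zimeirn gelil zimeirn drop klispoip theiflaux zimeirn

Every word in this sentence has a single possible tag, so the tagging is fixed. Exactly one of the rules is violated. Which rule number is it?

4

Fixed tagging: NOUN NOUN NOUN NOUN DET CONJ NOUN NOUN.
Rule check: R1 holds, R2 holds, R3 holds, R4 violated, R5 holds.
Only rule 4 fails.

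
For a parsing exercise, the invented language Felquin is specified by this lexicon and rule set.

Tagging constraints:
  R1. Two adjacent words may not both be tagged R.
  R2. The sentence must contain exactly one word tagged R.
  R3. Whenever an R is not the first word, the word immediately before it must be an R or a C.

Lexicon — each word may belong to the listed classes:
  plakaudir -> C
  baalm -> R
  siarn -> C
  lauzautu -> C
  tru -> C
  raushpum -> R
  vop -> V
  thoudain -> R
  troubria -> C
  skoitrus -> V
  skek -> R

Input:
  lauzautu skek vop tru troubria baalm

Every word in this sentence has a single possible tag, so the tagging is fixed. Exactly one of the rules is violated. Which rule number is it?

Fixed tagging: C R V C C R.
Checking each rule: R1 ✓, R2 ✗, R3 ✓.
Only rule 2 fails.

2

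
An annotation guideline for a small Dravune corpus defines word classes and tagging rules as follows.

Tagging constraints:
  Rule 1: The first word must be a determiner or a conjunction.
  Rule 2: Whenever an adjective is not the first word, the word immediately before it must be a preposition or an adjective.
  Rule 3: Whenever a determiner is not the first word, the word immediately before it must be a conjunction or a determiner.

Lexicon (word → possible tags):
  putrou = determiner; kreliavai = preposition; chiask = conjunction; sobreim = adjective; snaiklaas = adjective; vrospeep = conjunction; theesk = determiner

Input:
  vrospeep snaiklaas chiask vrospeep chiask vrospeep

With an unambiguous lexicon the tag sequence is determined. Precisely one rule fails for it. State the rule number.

2

Fixed tagging: conjunction adjective conjunction conjunction conjunction conjunction.
Checking each rule: R1 ✓, R2 ✗, R3 ✓.
Only rule 2 fails.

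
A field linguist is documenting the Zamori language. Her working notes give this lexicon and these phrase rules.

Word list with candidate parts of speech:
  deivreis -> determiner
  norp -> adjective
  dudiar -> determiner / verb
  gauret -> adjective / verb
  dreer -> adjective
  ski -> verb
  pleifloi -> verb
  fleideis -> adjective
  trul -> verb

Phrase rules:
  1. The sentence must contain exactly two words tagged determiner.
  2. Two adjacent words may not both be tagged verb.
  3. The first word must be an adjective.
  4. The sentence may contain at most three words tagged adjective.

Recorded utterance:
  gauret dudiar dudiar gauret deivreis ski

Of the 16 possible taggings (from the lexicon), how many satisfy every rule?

3

Candidates per position — 1:gauret {adjective,verb}; 2:dudiar {determiner,verb}; 3:dudiar {determiner,verb}; 4:gauret {adjective,verb}; 5:deivreis {determiner}; 6:ski {verb}.
There are 16 candidate sequences in total.
The sequences that satisfy every rule: adjective determiner verb adjective determiner verb; adjective verb determiner adjective determiner verb; adjective verb determiner verb determiner verb.
Count = 3.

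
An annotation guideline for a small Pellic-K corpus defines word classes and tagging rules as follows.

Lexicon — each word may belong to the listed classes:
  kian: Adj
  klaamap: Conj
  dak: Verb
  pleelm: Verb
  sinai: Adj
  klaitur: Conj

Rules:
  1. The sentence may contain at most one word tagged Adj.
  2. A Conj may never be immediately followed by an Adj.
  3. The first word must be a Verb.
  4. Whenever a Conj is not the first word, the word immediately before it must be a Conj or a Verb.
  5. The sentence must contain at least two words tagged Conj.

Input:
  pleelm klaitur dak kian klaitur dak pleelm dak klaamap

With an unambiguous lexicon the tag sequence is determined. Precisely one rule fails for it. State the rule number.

4

Fixed tagging: Verb Conj Verb Adj Conj Verb Verb Verb Conj.
Applying the rules: R1 ok, R2 ok, R3 ok, R4 fails, R5 ok.
Only rule 4 fails.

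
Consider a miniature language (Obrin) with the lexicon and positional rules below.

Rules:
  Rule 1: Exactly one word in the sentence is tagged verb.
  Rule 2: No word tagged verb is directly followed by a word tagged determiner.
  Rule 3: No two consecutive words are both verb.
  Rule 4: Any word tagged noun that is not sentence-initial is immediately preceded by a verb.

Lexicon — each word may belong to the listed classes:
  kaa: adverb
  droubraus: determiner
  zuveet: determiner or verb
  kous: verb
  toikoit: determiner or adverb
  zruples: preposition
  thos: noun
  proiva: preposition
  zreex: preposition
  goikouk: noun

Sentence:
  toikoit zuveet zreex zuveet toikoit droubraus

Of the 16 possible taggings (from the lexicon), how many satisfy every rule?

6

Candidates per position — 1:toikoit {determiner,adverb}; 2:zuveet {determiner,verb}; 3:zreex {preposition}; 4:zuveet {determiner,verb}; 5:toikoit {determiner,adverb}; 6:droubraus {determiner}.
There are 16 candidate sequences in total.
Checking each against the rules leaves 6 sequences.
Count = 6.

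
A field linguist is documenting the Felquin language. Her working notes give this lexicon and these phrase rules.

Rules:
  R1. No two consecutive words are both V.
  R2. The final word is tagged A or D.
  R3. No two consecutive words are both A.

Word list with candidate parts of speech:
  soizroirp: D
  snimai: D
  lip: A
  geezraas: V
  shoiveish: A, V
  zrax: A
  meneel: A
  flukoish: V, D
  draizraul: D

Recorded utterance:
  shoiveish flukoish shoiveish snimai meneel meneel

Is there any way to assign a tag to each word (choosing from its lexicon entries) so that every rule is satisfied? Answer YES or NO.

NO

Candidates per position — 1:shoiveish {A,V}; 2:flukoish {V,D}; 3:shoiveish {A,V}; 4:snimai {D}; 5:meneel {A}; 6:meneel {A}.
Rule 3 cannot be satisfied by any choice of tags from the lexicon.
So there is no consistent tagging.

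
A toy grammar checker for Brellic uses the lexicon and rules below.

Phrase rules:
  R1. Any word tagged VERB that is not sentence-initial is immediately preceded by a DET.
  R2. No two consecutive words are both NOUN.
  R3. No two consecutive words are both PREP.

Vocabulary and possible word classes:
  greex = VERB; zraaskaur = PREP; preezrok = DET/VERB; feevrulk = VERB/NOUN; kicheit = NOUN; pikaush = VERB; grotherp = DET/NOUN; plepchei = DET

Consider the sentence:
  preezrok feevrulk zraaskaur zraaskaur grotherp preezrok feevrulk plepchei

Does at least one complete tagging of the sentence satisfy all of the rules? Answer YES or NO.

Candidates per position — 1:preezrok {DET,VERB}; 2:feevrulk {VERB,NOUN}; 3:zraaskaur {PREP}; 4:zraaskaur {PREP}; 5:grotherp {DET,NOUN}; 6:preezrok {DET,VERB}; 7:feevrulk {VERB,NOUN}; 8:plepchei {DET}.
Rule 3 cannot be satisfied by any choice of tags from the lexicon.
So there is no consistent tagging.

NO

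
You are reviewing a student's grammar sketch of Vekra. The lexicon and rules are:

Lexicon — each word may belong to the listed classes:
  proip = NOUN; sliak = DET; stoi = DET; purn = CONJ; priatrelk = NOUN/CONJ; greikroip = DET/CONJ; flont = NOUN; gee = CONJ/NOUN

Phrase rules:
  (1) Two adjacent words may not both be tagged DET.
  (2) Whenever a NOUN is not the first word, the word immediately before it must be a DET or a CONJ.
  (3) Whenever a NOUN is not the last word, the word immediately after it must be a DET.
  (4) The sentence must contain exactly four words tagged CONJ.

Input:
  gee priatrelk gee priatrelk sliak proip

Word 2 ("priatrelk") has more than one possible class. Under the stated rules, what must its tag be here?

CONJ

Candidates per position — 1:gee {CONJ,NOUN}; 2:priatrelk {NOUN,CONJ}; 3:gee {CONJ,NOUN}; 4:priatrelk {NOUN,CONJ}; 5:sliak {DET}; 6:proip {NOUN}.
Word 1 cannot be NOUN — rule 3 would then fail for every completion. It is CONJ.
Word 2 cannot be NOUN — rule 3 would then fail for every completion. It is CONJ.
Word 3 cannot be NOUN — rule 3 would then fail for every completion. It is CONJ.
Word 4 cannot be NOUN — rule 4 would then fail for every completion. It is CONJ.
So the tagging must be: CONJ CONJ CONJ CONJ DET NOUN.
Check: rule 1 holds; rule 2 holds; rule 3 holds; rule 4 holds.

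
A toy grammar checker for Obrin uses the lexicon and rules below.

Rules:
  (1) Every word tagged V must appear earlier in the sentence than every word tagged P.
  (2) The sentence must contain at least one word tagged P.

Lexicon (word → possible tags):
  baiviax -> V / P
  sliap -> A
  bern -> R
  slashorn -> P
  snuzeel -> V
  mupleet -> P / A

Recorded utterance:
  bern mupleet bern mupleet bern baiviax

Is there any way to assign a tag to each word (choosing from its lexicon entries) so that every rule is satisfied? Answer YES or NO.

Candidates per position — 1:bern {R}; 2:mupleet {P,A}; 3:bern {R}; 4:mupleet {P,A}; 5:bern {R}; 6:baiviax {V,P}.
One satisfying assignment: R A R A R P.
Verifying each rule — rule 1 ✓; rule 2 ✓.

YES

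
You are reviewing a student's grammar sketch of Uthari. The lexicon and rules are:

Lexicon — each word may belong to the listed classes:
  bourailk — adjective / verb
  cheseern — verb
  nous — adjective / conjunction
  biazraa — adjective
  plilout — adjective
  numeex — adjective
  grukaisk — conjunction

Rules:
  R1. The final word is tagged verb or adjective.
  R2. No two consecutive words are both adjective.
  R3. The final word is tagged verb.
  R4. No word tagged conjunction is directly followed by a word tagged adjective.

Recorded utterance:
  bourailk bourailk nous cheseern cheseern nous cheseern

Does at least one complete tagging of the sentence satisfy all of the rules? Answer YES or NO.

Candidates per position — 1:bourailk {adjective,verb}; 2:bourailk {adjective,verb}; 3:nous {adjective,conjunction}; 4:cheseern {verb}; 5:cheseern {verb}; 6:nous {adjective,conjunction}; 7:cheseern {verb}.
One satisfying assignment: adjective verb conjunction verb verb adjective verb.
Verifying each rule — rule 1 ✓; rule 2 ✓; rule 3 ✓; rule 4 ✓.

YES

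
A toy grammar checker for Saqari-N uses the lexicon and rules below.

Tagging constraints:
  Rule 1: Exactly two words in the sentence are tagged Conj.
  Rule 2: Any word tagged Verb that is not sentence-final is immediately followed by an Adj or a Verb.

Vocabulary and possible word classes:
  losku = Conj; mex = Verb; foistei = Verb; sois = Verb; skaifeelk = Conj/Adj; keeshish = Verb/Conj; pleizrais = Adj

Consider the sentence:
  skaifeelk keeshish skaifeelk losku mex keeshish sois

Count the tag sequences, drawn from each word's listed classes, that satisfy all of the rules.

2

Candidates per position — 1:skaifeelk {Conj,Adj}; 2:keeshish {Verb,Conj}; 3:skaifeelk {Conj,Adj}; 4:losku {Conj}; 5:mex {Verb}; 6:keeshish {Verb,Conj}; 7:sois {Verb}.
There are 16 candidate sequences in total.
The sequences that satisfy every rule: Conj Verb Adj Conj Verb Verb Verb; Adj Conj Adj Conj Verb Verb Verb.
Count = 2.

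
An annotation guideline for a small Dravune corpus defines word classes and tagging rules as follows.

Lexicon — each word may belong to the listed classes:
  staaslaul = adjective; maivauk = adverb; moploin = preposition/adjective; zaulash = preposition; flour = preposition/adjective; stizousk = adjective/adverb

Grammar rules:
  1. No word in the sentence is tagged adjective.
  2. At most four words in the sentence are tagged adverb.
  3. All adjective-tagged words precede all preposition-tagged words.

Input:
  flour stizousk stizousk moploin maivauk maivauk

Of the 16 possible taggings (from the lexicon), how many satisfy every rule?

1

Candidates per position — 1:flour {preposition,adjective}; 2:stizousk {adjective,adverb}; 3:stizousk {adjective,adverb}; 4:moploin {preposition,adjective}; 5:maivauk {adverb}; 6:maivauk {adverb}.
There are 16 candidate sequences in total.
The sequences that satisfy every rule: preposition adverb adverb preposition adverb adverb.
Count = 1.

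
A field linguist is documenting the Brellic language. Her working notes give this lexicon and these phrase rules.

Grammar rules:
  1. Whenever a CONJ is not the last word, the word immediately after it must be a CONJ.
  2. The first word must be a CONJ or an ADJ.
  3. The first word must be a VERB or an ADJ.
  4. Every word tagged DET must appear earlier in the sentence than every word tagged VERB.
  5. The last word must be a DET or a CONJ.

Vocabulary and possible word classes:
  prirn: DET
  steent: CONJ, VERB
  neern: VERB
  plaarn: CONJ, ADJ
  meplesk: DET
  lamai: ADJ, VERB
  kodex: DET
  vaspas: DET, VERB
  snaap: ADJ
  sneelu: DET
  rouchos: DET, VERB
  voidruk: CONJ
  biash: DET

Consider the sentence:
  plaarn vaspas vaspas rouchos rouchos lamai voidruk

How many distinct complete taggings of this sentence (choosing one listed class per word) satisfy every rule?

Candidates per position — 1:plaarn {CONJ,ADJ}; 2:vaspas {DET,VERB}; 3:vaspas {DET,VERB}; 4:rouchos {DET,VERB}; 5:rouchos {DET,VERB}; 6:lamai {ADJ,VERB}; 7:voidruk {CONJ}.
There are 64 candidate sequences in total.
Checking each against the rules leaves 10 sequences.
Count = 10.

10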